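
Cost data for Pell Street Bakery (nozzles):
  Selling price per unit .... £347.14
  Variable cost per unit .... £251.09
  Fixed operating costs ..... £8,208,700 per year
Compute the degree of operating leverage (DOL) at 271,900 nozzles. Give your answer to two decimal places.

1.46

At 271,900 units, contribution = 271,900 × £96.05 = £26,115,995.00.
Subtracting fixed costs: EBIT = £26,115,995.00 − £8,208,700 = £17,907,295.00.
Degree of operating leverage = £26,115,995.00 / £17,907,295.00 = 1.4584.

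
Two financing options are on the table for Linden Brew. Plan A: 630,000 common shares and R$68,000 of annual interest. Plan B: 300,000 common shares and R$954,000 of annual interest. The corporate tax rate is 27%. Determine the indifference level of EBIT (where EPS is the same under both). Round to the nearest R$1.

Set EPS_A = EPS_B: (EBIT − R$68,000)(1 − 0.27) ÷ 630,000 = (EBIT − R$954,000)(1 − 0.27) ÷ 300,000.
Cancelling (1 − t) and cross-multiplying: 300,000·(EBIT − 68,000) = 630,000·(EBIT − 954,000).
Solving, EBIT = (954,000·630,000 − 68,000·300,000) / (630,000 − 300,000) = 580,620,000,000 / 330,000 = 1,759,454.55.

R$1,759,455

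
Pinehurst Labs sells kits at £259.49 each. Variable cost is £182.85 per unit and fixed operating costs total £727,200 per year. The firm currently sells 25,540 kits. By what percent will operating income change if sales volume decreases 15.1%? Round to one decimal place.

At 25,540 units, contribution = 25,540 × £76.64 = £1,957,385.60.
Operating income = contribution − fixed costs = £1,957,385.60 − £727,200 = £1,230,185.60.
Degree of operating leverage = £1,957,385.60 / £1,230,185.60 = 1.5911.
Operating income changes by 1.5911 × -15.1% = -24.0%.

-24.0%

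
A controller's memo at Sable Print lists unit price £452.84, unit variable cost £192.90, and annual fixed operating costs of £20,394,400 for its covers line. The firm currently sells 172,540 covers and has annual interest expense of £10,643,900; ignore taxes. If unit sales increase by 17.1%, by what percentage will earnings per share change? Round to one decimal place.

Total contribution margin = 172,540 × £259.94 = £44,850,047.60.
Subtracting fixed costs: EBIT = £44,850,047.60 − £20,394,400 = £24,455,647.60.
Interest = £10,643,900.00, so EBIT − I = £13,811,747.60.
Degree of combined leverage = contribution ÷ (EBIT − I) = £44,850,047.60 ÷ £13,811,747.60 = 3.2472.
EPS therefore changes by 3.2472 × (+17.1%) = +55.5%.

+55.5%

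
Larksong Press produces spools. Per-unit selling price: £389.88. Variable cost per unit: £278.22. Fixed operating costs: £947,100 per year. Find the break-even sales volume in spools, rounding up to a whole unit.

8,482 spools

Contribution margin per unit = £389.88 − £278.22 = £111.66.
Break-even volume = fixed costs ÷ CM per unit = £947,100 ÷ £111.66 = 8,482.00, so 8,482 spools.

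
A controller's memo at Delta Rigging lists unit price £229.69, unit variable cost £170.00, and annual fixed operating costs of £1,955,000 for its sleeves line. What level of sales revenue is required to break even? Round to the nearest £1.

£7,522,934

Contribution margin per unit = £229.69 − £170.00 = £59.69, a CM ratio of £59.69 ÷ £229.69 = 0.2599.
Break-even revenue = fixed costs × price ÷ CM = £1,955,000 × £229.69 ÷ £59.69 = £7,522,934.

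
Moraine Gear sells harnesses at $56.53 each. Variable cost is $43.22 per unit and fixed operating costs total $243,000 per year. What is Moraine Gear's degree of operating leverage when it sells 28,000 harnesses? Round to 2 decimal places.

2.87

At 28,000 units, contribution = 28,000 × $13.31 = $372,680.00.
EBIT = $372,680.00 − $243,000 = $129,680.00.
DOL = contribution ÷ EBIT = $372,680.00 ÷ $129,680.00 = 2.8738.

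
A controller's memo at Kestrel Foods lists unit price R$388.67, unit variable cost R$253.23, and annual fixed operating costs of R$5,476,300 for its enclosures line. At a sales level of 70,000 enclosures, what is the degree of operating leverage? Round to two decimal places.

At 70,000 units, contribution = 70,000 × R$135.44 = R$9,480,800.00.
Operating income = contribution − fixed costs = R$9,480,800.00 − R$5,476,300 = R$4,004,500.00.
So DOL = total CM / EBIT = R$9,480,800.00 / R$4,004,500.00 = 2.3675.

2.37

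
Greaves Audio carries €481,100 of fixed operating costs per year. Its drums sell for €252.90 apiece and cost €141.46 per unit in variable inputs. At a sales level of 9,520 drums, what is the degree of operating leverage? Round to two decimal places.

1.83

Total contribution margin = 9,520 × €111.44 = €1,060,908.80.
EBIT = €1,060,908.80 − €481,100 = €579,808.80.
Degree of operating leverage = €1,060,908.80 / €579,808.80 = 1.8298.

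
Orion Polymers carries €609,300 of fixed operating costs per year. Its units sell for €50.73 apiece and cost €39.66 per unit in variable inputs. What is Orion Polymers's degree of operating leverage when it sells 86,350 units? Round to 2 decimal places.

Total contribution margin = 86,350 × €11.07 = €955,894.50.
Operating income = contribution − fixed costs = €955,894.50 − €609,300 = €346,594.50.
Degree of operating leverage = €955,894.50 / €346,594.50 = 2.7580.

2.76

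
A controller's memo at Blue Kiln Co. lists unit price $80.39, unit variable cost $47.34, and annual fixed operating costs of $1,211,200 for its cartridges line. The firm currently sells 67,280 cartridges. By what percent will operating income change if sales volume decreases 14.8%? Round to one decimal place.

-32.5%

At 67,280 units, contribution = 67,280 × $33.05 = $2,223,604.00.
Operating income = contribution − fixed costs = $2,223,604.00 − $1,211,200 = $1,012,404.00.
DOL = contribution ÷ EBIT = $2,223,604.00 ÷ $1,012,404.00 = 2.1964.
So EBIT moves 2.1964 × (-14.8%) = -32.5%.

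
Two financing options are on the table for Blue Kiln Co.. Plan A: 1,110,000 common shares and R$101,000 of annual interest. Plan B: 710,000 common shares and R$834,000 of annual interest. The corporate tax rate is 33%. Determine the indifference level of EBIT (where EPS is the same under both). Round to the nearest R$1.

At indifference, (EBIT − 101,000)(1 − t)/1,110,000 = (EBIT − 834,000)(1 − t)/710,000.
Cancelling (1 − t) and cross-multiplying: 710,000·(EBIT − 101,000) = 1,110,000·(EBIT − 834,000).
Solving, EBIT = (834,000·1,110,000 − 101,000·710,000) / (1,110,000 − 710,000) = 854,030,000,000 / 400,000 = 2,135,075.00.

R$2,135,075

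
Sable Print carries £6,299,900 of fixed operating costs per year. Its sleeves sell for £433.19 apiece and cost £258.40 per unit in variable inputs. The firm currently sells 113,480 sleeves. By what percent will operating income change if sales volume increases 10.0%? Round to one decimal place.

At 113,480 units, contribution = 113,480 × £174.79 = £19,835,169.20.
Subtracting fixed costs: EBIT = £19,835,169.20 − £6,299,900 = £13,535,269.20.
DOL = contribution ÷ EBIT = £19,835,169.20 ÷ £13,535,269.20 = 1.4654.
%ΔEBIT = DOL × %ΔSales = 1.4654 × +10.0% = +14.7%.

+14.7%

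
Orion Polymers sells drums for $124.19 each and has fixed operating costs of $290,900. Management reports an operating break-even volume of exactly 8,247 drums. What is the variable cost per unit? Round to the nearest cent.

$88.92

Contribution per unit must be FC / Q = $290,900 / 8,247 = $35.2734.
Hence VC = price − CM = $124.19 − $35.2734 = $88.92.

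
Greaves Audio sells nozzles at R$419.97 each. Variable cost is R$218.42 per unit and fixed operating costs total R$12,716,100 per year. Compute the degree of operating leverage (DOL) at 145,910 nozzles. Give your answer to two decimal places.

1.76

Contribution at this volume is 145,910 × R$201.55 = R$29,408,160.50.
Subtracting fixed costs: EBIT = R$29,408,160.50 − R$12,716,100 = R$16,692,060.50.
So DOL = total CM / EBIT = R$29,408,160.50 / R$16,692,060.50 = 1.7618.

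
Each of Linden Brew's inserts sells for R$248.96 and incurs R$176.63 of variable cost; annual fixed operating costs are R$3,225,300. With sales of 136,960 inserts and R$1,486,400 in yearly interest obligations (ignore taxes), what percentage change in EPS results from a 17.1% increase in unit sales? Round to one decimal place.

Contribution at this volume is 136,960 × R$72.33 = R$9,906,316.80.
Operating income = contribution − fixed costs = R$9,906,316.80 − R$3,225,300 = R$6,681,016.80.
After interest of R$1,486,400.00, pre-tax earnings = R$5,194,616.80.
Degree of combined leverage = contribution ÷ (EBIT − I) = R$9,906,316.80 ÷ R$5,194,616.80 = 1.9070.
%ΔEPS = DCL × %ΔSales = 1.9070 × +17.1% = +32.6%.

+32.6%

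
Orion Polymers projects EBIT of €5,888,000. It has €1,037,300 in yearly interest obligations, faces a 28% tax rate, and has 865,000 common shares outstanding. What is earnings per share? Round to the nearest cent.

€4.04

Interest = €1,037,300.00, so EBT = €5,888,000 − €1,037,300.00 = €4,850,700.00.
After tax at 28%: net income = €4,850,700.00 × 0.72 = €3,492,504.00.
Per share: €3,492,504.00 / 865,000 shares = €4.04.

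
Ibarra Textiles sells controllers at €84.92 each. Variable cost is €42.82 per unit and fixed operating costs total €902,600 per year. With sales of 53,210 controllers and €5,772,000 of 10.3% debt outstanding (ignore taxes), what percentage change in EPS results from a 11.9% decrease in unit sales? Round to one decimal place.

Total contribution margin = 53,210 × €42.10 = €2,240,141.00.
EBIT = €2,240,141.00 − €902,600 = €1,337,541.00.
After interest of €594,516.00, pre-tax earnings = €743,025.00.
DCL = total CM / (EBIT − I) = €2,240,141.00 / €743,025.00 = 3.0149.
EPS therefore changes by 3.0149 × (-11.9%) = -35.9%.

-35.9%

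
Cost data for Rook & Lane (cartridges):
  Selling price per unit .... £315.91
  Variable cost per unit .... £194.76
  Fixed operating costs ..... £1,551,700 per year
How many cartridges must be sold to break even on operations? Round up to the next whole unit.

12,809 cartridges

Unit CM = price − variable cost = £315.91 − £194.76 = £121.15.
Units to break even: £1,551,700 ÷ £121.15 = 12,808.09, rounded up to 12,809.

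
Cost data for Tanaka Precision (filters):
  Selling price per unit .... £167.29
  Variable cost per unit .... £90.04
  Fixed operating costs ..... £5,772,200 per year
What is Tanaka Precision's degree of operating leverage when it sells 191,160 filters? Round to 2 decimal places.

Contribution at this volume is 191,160 × £77.25 = £14,767,110.00.
Operating income = contribution − fixed costs = £14,767,110.00 − £5,772,200 = £8,994,910.00.
So DOL = total CM / EBIT = £14,767,110.00 / £8,994,910.00 = 1.6417.

1.64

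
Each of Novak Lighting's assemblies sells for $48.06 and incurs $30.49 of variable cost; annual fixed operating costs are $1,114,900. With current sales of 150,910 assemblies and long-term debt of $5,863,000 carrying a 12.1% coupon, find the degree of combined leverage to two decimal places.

Contribution at this volume is 150,910 × $17.57 = $2,651,488.70.
Subtracting fixed costs: EBIT = $2,651,488.70 − $1,114,900 = $1,536,588.70. Interest = $709,423.00, so EBIT − I = $827,165.70.
Degree of total leverage = total CM / (EBIT − interest) = $2,651,488.70 / $827,165.70 = 3.2055.

3.21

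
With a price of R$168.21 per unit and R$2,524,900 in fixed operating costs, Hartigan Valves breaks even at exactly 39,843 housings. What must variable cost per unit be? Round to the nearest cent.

Contribution per unit must be FC / Q = R$2,524,900 / 39,843 = R$63.3712.
Hence VC = price − CM = R$168.21 − R$63.3712 = R$104.84.

R$104.84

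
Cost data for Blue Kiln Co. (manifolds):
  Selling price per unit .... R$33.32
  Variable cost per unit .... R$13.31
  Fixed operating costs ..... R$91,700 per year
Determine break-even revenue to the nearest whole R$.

CM per unit = R$33.32 − R$13.31 = R$20.01; CM ratio = R$20.01 / R$33.32 = 0.6005.
Break-even revenue = fixed costs × price ÷ CM = R$91,700 × R$33.32 ÷ R$20.01 = R$152,696.

R$152,696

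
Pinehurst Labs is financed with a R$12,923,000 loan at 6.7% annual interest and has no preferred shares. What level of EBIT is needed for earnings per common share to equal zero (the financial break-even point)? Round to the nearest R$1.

Annual interest = 6.7% × R$12,923,000 = R$865,841.00.
Without preferred stock the financial break-even is simply EBIT = interest = R$865,841.00.

R$865,841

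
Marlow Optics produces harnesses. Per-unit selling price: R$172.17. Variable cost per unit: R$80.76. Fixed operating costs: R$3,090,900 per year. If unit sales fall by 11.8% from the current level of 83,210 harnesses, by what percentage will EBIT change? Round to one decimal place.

-19.9%

Total contribution margin = 83,210 × R$91.41 = R$7,606,226.10.
Subtracting fixed costs: EBIT = R$7,606,226.10 − R$3,090,900 = R$4,515,326.10.
Degree of operating leverage = R$7,606,226.10 / R$4,515,326.10 = 1.6845.
Operating income changes by 1.6845 × -11.8% = -19.9%.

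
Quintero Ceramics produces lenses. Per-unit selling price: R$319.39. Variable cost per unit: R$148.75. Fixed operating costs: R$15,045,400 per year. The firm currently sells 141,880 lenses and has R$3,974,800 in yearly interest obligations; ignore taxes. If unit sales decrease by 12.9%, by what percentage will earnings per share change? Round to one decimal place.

-60.2%

Contribution at this volume is 141,880 × R$170.64 = R$24,210,403.20.
Operating income = contribution − fixed costs = R$24,210,403.20 − R$15,045,400 = R$9,165,003.20.
Interest = R$3,974,800.00, so EBIT − I = R$5,190,203.20.
DCL = total CM / (EBIT − I) = R$24,210,403.20 / R$5,190,203.20 = 4.6646.
EPS therefore changes by 4.6646 × (-12.9%) = -60.2%.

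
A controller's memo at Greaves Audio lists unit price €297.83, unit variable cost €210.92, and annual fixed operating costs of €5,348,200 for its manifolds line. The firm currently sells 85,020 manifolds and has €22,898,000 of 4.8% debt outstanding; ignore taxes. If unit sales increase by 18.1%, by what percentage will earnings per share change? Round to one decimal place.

Contribution at this volume is 85,020 × €86.91 = €7,389,088.20.
EBIT = €7,389,088.20 − €5,348,200 = €2,040,888.20.
Interest = €1,099,104.00, so EBIT − I = €941,784.20.
Degree of combined leverage = contribution ÷ (EBIT − I) = €7,389,088.20 ÷ €941,784.20 = 7.8458.
EPS therefore changes by 7.8458 × (+18.1%) = +142.0%.

+142.0%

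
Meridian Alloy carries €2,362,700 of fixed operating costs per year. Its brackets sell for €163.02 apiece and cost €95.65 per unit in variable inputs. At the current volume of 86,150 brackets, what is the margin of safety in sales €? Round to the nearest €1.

€8,326,979

Each unit contributes €163.02 − €95.65 = €67.37. Break-even units = €2,362,700 ÷ €67.37 = 35,070.51; break-even revenue = 35,070.51 × €163.02 = €5,717,193.91.
Current sales = 86,150 × €163.02 = €14,044,173.00.
Margin of safety = €14,044,173.00 − €5,717,193.91 = €8,326,979.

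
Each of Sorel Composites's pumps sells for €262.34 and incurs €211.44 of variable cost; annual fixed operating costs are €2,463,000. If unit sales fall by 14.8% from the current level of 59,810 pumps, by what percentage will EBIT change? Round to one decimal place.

Total contribution margin = 59,810 × €50.90 = €3,044,329.00.
Subtracting fixed costs: EBIT = €3,044,329.00 − €2,463,000 = €581,329.00.
So DOL = total CM / EBIT = €3,044,329.00 / €581,329.00 = 5.2368.
Operating income changes by 5.2368 × -14.8% = -77.5%.

-77.5%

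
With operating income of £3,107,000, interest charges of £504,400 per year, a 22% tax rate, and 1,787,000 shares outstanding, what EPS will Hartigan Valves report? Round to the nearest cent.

Pre-tax income = £3,107,000 − £504,400.00 = £2,602,600.00.
Net income = £2,602,600.00 × (1 − 0.22) = £2,030,028.00.
Per share: £2,030,028.00 / 1,787,000 shares = £1.14.

£1.14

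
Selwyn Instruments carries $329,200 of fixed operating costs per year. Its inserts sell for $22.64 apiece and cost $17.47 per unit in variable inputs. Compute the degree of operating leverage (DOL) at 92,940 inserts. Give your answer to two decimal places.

At 92,940 units, contribution = 92,940 × $5.17 = $480,499.80.
EBIT = $480,499.80 − $329,200 = $151,299.80.
Degree of operating leverage = $480,499.80 / $151,299.80 = 3.1758.

3.18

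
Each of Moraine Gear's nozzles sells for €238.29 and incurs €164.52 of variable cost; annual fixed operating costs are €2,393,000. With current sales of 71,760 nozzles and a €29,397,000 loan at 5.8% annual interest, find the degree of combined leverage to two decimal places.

Total contribution margin = 71,760 × €73.77 = €5,293,735.20.
Subtracting fixed costs: EBIT = €5,293,735.20 − €2,393,000 = €2,900,735.20. Interest = €1,705,026.00, so EBIT − I = €1,195,709.20.
Degree of total leverage = total CM / (EBIT − interest) = €5,293,735.20 / €1,195,709.20 = 4.4273.

4.43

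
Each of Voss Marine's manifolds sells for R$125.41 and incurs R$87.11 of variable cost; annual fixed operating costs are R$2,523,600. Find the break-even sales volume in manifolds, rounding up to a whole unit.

Each unit contributes R$125.41 − R$87.11 = R$38.30.
Break-even Q = R$2,523,600 / R$38.30 = 65,890.34 → 65,891 manifolds.

65,891 manifolds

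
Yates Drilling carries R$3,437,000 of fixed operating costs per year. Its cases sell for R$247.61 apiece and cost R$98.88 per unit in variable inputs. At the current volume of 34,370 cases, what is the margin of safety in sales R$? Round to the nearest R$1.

R$2,788,339

Each unit contributes R$247.61 − R$98.88 = R$148.73. Break-even units = R$3,437,000 ÷ R$148.73 = 23,108.99; break-even revenue = 23,108.99 × R$247.61 = R$5,722,016.88.
Actual sales revenue = 34,370 × R$247.61 = R$8,510,355.70.
Margin of safety = R$8,510,355.70 − R$5,722,016.88 = R$2,788,339.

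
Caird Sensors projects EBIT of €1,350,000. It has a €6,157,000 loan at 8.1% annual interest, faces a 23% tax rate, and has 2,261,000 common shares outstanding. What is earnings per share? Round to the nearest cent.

€0.29

Interest = €498,717.00, so EBT = €1,350,000 − €498,717.00 = €851,283.00.
After tax at 23%: net income = €851,283.00 × 0.77 = €655,487.91.
EPS = €655,487.91 ÷ 2,261,000 = €0.29.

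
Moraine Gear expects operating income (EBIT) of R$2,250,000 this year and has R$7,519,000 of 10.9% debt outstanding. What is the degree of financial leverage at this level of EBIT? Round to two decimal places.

Annual interest charges come to R$819,571.00.
Degree of financial leverage = EBIT / (EBIT − interest) = R$2,250,000 / R$1,430,429.00 = 1.5730.

1.57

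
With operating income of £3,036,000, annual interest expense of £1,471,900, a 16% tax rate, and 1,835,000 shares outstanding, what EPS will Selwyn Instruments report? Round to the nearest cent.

Pre-tax income = £3,036,000 − £1,471,900.00 = £1,564,100.00.
After tax at 16%: net income = £1,564,100.00 × 0.84 = £1,313,844.00.
Per share: £1,313,844.00 / 1,835,000 shares = £0.72.

£0.72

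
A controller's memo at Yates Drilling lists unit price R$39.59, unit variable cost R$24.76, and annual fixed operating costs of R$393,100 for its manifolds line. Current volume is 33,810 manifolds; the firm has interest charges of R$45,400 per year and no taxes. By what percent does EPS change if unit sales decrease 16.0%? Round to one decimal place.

Contribution at this volume is 33,810 × R$14.83 = R$501,402.30.
EBIT = R$501,402.30 − R$393,100 = R$108,302.30.
After interest of R$45,400.00, pre-tax earnings = R$62,902.30.
Degree of combined leverage = contribution ÷ (EBIT − I) = R$501,402.30 ÷ R$62,902.30 = 7.9711.
%ΔEPS = DCL × %ΔSales = 7.9711 × -16.0% = -127.5%.

-127.5%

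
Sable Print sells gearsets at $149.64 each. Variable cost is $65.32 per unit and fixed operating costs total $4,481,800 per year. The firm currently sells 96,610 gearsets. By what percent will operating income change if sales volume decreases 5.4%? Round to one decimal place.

At 96,610 units, contribution = 96,610 × $84.32 = $8,146,155.20.
Subtracting fixed costs: EBIT = $8,146,155.20 − $4,481,800 = $3,664,355.20.
DOL = contribution ÷ EBIT = $8,146,155.20 ÷ $3,664,355.20 = 2.2231.
%ΔEBIT = DOL × %ΔSales = 2.2231 × -5.4% = -12.0%.

-12.0%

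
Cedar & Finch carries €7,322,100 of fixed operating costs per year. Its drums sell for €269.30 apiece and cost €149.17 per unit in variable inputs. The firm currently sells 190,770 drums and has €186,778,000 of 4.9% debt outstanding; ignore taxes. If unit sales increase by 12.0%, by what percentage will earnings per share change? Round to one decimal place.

At 190,770 units, contribution = 190,770 × €120.13 = €22,917,200.10.
Subtracting fixed costs: EBIT = €22,917,200.10 − €7,322,100 = €15,595,100.10.
Interest = €9,152,122.00, so EBIT − I = €6,442,978.10.
DCL = total CM / (EBIT − I) = €22,917,200.10 / €6,442,978.10 = 3.5569.
EPS therefore changes by 3.5569 × (+12.0%) = +42.7%.

+42.7%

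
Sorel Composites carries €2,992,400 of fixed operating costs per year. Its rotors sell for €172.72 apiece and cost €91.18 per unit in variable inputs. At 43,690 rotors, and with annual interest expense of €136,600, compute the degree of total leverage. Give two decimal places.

Contribution at this volume is 43,690 × €81.54 = €3,562,482.60.
Subtracting fixed costs: EBIT = €3,562,482.60 − €2,992,400 = €570,082.60. Interest = €136,600.00, so EBIT − I = €433,482.60.
Degree of total leverage = total CM / (EBIT − interest) = €3,562,482.60 / €433,482.60 = 8.2183.

8.22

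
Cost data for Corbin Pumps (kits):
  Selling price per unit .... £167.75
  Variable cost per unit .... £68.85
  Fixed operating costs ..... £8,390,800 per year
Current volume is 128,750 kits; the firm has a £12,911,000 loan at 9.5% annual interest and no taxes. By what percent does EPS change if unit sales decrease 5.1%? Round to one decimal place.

At 128,750 units, contribution = 128,750 × £98.90 = £12,733,375.00.
Operating income = contribution − fixed costs = £12,733,375.00 − £8,390,800 = £4,342,575.00.
After interest of £1,226,545.00, pre-tax earnings = £3,116,030.00.
DCL = total CM / (EBIT − I) = £12,733,375.00 / £3,116,030.00 = 4.0864.
EPS therefore changes by 4.0864 × (-5.1%) = -20.8%.

-20.8%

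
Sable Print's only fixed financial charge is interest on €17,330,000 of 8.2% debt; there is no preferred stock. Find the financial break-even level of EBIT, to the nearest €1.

Annual interest = 8.2% × €17,330,000 = €1,421,060.00.
With no preferred dividends, EPS = 0 when EBIT exactly covers interest, so the financial break-even EBIT is €1,421,060.00.

€1,421,060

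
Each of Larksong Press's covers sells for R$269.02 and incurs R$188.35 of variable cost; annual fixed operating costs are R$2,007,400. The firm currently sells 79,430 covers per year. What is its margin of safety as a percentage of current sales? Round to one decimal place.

68.7%

Contribution margin per unit = R$269.02 − R$188.35 = R$80.67. Break-even units = R$2,007,400 ÷ R$80.67 = 24,884.10; break-even revenue = 24,884.10 × R$269.02 = R$6,694,319.42.
Current sales = 79,430 × R$269.02 = R$21,368,258.60.
Margin of safety = (R$21,368,258.60 − R$6,694,319.42) ÷ R$21,368,258.60 = 68.7%.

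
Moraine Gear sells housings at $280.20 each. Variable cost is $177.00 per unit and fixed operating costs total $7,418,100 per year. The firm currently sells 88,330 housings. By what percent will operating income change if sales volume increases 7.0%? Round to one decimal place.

+37.6%

Total contribution margin = 88,330 × $103.20 = $9,115,656.00.
EBIT = $9,115,656.00 − $7,418,100 = $1,697,556.00.
DOL = contribution ÷ EBIT = $9,115,656.00 ÷ $1,697,556.00 = 5.3699.
%ΔEBIT = DOL × %ΔSales = 5.3699 × +7.0% = +37.6%.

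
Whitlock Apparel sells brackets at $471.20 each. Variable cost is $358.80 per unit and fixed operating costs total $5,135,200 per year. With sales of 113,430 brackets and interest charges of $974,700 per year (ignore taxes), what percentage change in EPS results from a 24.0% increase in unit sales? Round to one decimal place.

Contribution at this volume is 113,430 × $112.40 = $12,749,532.00.
Operating income = contribution − fixed costs = $12,749,532.00 − $5,135,200 = $7,614,332.00.
After interest of $974,700.00, pre-tax earnings = $6,639,632.00.
Degree of combined leverage = contribution ÷ (EBIT − I) = $12,749,532.00 ÷ $6,639,632.00 = 1.9202.
%ΔEPS = DCL × %ΔSales = 1.9202 × +24.0% = +46.1%.

+46.1%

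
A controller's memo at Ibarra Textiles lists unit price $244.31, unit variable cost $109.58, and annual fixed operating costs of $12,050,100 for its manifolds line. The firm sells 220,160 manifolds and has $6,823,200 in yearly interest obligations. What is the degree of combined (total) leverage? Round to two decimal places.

2.75

At 220,160 units, contribution = 220,160 × $134.73 = $29,662,156.80.
Subtracting fixed costs: EBIT = $29,662,156.80 − $12,050,100 = $17,612,056.80. Interest = $6,823,200.00.
DOL = $29,662,156.80 ÷ $17,612,056.80 = 1.6842; DFL = $17,612,056.80 ÷ $10,788,856.80 = 1.6324.
Combined leverage = 1.6842 × 1.6324 = 2.7493.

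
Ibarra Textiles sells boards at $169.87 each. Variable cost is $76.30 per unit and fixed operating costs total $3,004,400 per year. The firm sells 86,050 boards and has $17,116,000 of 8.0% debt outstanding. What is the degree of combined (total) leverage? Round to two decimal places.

2.19

Total contribution margin = 86,050 × $93.57 = $8,051,698.50.
EBIT = $8,051,698.50 − $3,004,400 = $5,047,298.50. Interest = $1,369,280.00.
DOL = $8,051,698.50 ÷ $5,047,298.50 = 1.5952; DFL = $5,047,298.50 ÷ $3,678,018.50 = 1.3723.
Combined leverage = 1.5952 × 1.3723 = 2.1891.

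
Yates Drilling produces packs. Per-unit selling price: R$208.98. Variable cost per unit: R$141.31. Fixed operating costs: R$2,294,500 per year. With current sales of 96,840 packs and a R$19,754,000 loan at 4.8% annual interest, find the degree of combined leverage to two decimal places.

Total contribution margin = 96,840 × R$67.67 = R$6,553,162.80.
EBIT = R$6,553,162.80 − R$2,294,500 = R$4,258,662.80. Interest = R$948,192.00, so EBIT − I = R$3,310,470.80.
Degree of total leverage = total CM / (EBIT − interest) = R$6,553,162.80 / R$3,310,470.80 = 1.9795.

1.98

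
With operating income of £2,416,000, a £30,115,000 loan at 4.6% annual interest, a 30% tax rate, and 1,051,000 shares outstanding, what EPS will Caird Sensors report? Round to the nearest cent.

Interest = £1,385,290.00, so EBT = £2,416,000 − £1,385,290.00 = £1,030,710.00.
After tax at 30%: net income = £1,030,710.00 × 0.70 = £721,497.00.
EPS = £721,497.00 ÷ 1,051,000 = £0.69.

£0.69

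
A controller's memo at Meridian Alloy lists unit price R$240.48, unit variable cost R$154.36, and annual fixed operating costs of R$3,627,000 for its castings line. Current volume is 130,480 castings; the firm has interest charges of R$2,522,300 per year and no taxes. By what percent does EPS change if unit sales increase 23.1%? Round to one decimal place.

+51.0%

Total contribution margin = 130,480 × R$86.12 = R$11,236,937.60.
Operating income = contribution − fixed costs = R$11,236,937.60 − R$3,627,000 = R$7,609,937.60.
Interest = R$2,522,300.00, so EBIT − I = R$5,087,637.60.
Degree of combined leverage = contribution ÷ (EBIT − I) = R$11,236,937.60 ÷ R$5,087,637.60 = 2.2087.
EPS therefore changes by 2.2087 × (+23.1%) = +51.0%.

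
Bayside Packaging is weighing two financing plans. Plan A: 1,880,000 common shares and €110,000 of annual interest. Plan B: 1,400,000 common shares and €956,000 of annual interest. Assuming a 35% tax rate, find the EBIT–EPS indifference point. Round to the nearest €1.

At indifference, (EBIT − 110,000)(1 − t)/1,880,000 = (EBIT − 956,000)(1 − t)/1,400,000.
Cancelling (1 − t) and cross-multiplying: 1,400,000·(EBIT − 110,000) = 1,880,000·(EBIT − 956,000).
Solving, EBIT = (956,000·1,880,000 − 110,000·1,400,000) / (1,880,000 − 1,400,000) = 1,643,280,000,000 / 480,000 = 3,423,500.00.

€3,423,500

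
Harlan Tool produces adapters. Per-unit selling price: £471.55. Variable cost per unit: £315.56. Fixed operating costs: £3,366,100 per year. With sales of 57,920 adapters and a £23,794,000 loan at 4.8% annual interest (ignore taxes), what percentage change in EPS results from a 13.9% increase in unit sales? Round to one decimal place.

Total contribution margin = 57,920 × £155.99 = £9,034,940.80.
EBIT = £9,034,940.80 − £3,366,100 = £5,668,840.80.
Interest = £1,142,112.00, so EBIT − I = £4,526,728.80.
Degree of combined leverage = contribution ÷ (EBIT − I) = £9,034,940.80 ÷ £4,526,728.80 = 1.9959.
EPS therefore changes by 1.9959 × (+13.9%) = +27.7%.

+27.7%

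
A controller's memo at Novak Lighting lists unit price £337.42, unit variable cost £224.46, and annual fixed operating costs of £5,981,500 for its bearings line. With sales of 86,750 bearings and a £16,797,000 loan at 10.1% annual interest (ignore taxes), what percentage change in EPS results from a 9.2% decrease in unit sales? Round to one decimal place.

-42.5%

Total contribution margin = 86,750 × £112.96 = £9,799,280.00.
EBIT = £9,799,280.00 − £5,981,500 = £3,817,780.00.
Interest = £1,696,497.00, so EBIT − I = £2,121,283.00.
Degree of combined leverage = contribution ÷ (EBIT − I) = £9,799,280.00 ÷ £2,121,283.00 = 4.6195.
EPS therefore changes by 4.6195 × (-9.2%) = -42.5%.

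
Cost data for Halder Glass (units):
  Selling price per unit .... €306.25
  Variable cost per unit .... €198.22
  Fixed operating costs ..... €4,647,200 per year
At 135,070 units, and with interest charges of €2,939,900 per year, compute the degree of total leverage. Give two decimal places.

2.08

Total contribution margin = 135,070 × €108.03 = €14,591,612.10.
Operating income = contribution − fixed costs = €14,591,612.10 − €4,647,200 = €9,944,412.10. Interest = €2,939,900.00.
DOL = €14,591,612.10 ÷ €9,944,412.10 = 1.4673; DFL = €9,944,412.10 ÷ €7,004,512.10 = 1.4197.
DCL = DOL × DFL = 1.4673 × 1.4197 = 2.0831.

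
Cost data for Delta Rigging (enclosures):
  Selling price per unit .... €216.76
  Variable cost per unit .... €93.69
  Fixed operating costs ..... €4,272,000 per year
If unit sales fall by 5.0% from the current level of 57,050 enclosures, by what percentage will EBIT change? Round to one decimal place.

-12.8%

Total contribution margin = 57,050 × €123.07 = €7,021,143.50.
Subtracting fixed costs: EBIT = €7,021,143.50 − €4,272,000 = €2,749,143.50.
Degree of operating leverage = €7,021,143.50 / €2,749,143.50 = 2.5539.
Operating income changes by 2.5539 × -5.0% = -12.8%.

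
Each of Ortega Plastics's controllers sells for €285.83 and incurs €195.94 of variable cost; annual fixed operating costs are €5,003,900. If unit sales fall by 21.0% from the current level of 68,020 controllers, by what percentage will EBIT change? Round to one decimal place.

Total contribution margin = 68,020 × €89.89 = €6,114,317.80.
EBIT = €6,114,317.80 − €5,003,900 = €1,110,417.80.
Degree of operating leverage = €6,114,317.80 / €1,110,417.80 = 5.5063.
Operating income changes by 5.5063 × -21.0% = -115.6%.

-115.6%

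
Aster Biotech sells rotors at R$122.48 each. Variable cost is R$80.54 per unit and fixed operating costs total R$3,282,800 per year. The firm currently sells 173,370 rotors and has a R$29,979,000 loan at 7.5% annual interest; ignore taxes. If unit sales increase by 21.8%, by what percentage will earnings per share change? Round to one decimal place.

+91.1%

Total contribution margin = 173,370 × R$41.94 = R$7,271,137.80.
EBIT = R$7,271,137.80 − R$3,282,800 = R$3,988,337.80.
Interest = R$2,248,425.00, so EBIT − I = R$1,739,912.80.
DCL = total CM / (EBIT − I) = R$7,271,137.80 / R$1,739,912.80 = 4.1790.
%ΔEPS = DCL × %ΔSales = 4.1790 × +21.8% = +91.1%.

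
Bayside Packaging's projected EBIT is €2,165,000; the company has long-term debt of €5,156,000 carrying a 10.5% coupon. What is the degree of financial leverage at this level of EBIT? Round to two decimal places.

Annual interest charges come to €541,380.00.
Degree of financial leverage = EBIT / (EBIT − interest) = €2,165,000 / €1,623,620.00 = 1.3334.

1.33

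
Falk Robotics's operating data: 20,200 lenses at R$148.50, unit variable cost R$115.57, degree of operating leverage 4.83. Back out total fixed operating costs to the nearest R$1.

Contribution at this volume is 20,200 × R$32.93 = R$665,186.00.
Since DOL = CM ÷ EBIT, EBIT = R$665,186.00 ÷ 4.83 = R$137,719.67.
Fixed costs = CM − EBIT = R$665,186.00 − R$137,719.67 = R$527,466.

R$527,466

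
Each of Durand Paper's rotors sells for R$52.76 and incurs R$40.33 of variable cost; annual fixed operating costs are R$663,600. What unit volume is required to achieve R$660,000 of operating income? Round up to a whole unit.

Contribution margin per unit = R$52.76 − R$40.33 = R$12.43.
Need Q such that Q × R$12.43 − R$663,600 = R$660,000, i.e. Q = R$1,323,600 / R$12.43 = 106,484.31 → 106,485.

106,485 rotors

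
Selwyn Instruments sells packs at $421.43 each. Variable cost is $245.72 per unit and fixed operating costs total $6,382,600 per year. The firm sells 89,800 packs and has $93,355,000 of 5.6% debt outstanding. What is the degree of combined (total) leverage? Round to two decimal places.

3.79

Contribution at this volume is 89,800 × $175.71 = $15,778,758.00.
EBIT = $15,778,758.00 − $6,382,600 = $9,396,158.00. Interest = $5,227,880.00.
DOL = $15,778,758.00 ÷ $9,396,158.00 = 1.6793; DFL = $9,396,158.00 ÷ $4,168,278.00 = 2.2542.
Combined leverage = 1.6793 × 2.2542 = 3.7855.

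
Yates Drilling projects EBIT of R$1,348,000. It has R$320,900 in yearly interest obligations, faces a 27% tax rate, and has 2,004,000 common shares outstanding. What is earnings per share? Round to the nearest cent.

Interest = R$320,900.00, so EBT = R$1,348,000 − R$320,900.00 = R$1,027,100.00.
Net income = R$1,027,100.00 × (1 − 0.27) = R$749,783.00.
EPS = R$749,783.00 ÷ 2,004,000 = R$0.37.

R$0.37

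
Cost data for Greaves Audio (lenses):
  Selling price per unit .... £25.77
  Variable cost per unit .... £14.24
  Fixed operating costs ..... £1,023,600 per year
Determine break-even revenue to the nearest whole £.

CM per unit = £25.77 − £14.24 = £11.53; CM ratio = £11.53 / £25.77 = 0.4474.
Break-even revenue = fixed costs × price ÷ CM = £1,023,600 × £25.77 ÷ £11.53 = £2,287,786.

£2,287,786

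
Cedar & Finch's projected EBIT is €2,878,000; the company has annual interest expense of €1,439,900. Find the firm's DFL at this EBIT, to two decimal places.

2.00

Interest = €1,439,900.00.
DFL = EBIT ÷ (EBIT − I) = €2,878,000 ÷ (€2,878,000 − €1,439,900.00) = €2,878,000 ÷ €1,438,100.00 = 2.0013.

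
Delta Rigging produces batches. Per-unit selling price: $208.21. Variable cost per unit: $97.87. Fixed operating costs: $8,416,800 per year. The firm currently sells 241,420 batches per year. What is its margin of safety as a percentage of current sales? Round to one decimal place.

68.4%

Unit CM = price − variable cost = $208.21 − $97.87 = $110.34. Break-even units = $8,416,800 ÷ $110.34 = 76,280.59; break-even revenue = 76,280.59 × $208.21 = $15,882,381.08.
Actual sales revenue = 241,420 × $208.21 = $50,266,058.20.
Margin of safety = ($50,266,058.20 − $15,882,381.08) ÷ $50,266,058.20 = 68.4%.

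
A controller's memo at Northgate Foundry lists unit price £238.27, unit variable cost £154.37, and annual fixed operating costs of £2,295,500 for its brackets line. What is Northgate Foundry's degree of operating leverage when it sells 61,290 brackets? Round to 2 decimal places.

At 61,290 units, contribution = 61,290 × £83.90 = £5,142,231.00.
EBIT = £5,142,231.00 − £2,295,500 = £2,846,731.00.
DOL = contribution ÷ EBIT = £5,142,231.00 ÷ £2,846,731.00 = 1.8064.

1.81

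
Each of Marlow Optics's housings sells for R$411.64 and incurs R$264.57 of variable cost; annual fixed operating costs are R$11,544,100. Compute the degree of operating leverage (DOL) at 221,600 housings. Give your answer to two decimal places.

Total contribution margin = 221,600 × R$147.07 = R$32,590,712.00.
EBIT = R$32,590,712.00 − R$11,544,100 = R$21,046,612.00.
Degree of operating leverage = R$32,590,712.00 / R$21,046,612.00 = 1.5485.

1.55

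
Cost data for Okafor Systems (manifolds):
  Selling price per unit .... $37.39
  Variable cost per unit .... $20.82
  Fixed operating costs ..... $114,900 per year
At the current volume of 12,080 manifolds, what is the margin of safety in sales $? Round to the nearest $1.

Unit CM = price − variable cost = $37.39 − $20.82 = $16.57. Break-even units = $114,900 ÷ $16.57 = 6,934.22; break-even revenue = 6,934.22 × $37.39 = $259,270.43.
Current sales = 12,080 × $37.39 = $451,671.20.
Margin of safety = $451,671.20 − $259,270.43 = $192,401.

$192,401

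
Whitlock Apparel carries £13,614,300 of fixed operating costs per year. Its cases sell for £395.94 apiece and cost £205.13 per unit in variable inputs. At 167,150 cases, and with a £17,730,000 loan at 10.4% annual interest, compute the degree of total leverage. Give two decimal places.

Contribution at this volume is 167,150 × £190.81 = £31,893,891.50.
EBIT = £31,893,891.50 − £13,614,300 = £18,279,591.50. Interest = £1,843,920.00.
DOL = £31,893,891.50 ÷ £18,279,591.50 = 1.7448; DFL = £18,279,591.50 ÷ £16,435,671.50 = 1.1122.
DCL = DOL × DFL = 1.7448 × 1.1122 = 1.9406.

1.94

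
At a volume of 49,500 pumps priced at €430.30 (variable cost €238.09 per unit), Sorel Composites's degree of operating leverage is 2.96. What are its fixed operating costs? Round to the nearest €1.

Contribution at this volume is 49,500 × €192.21 = €9,514,395.00.
Since DOL = CM ÷ EBIT, EBIT = €9,514,395.00 ÷ 2.96 = €3,214,322.64.
Fixed costs = CM − EBIT = €9,514,395.00 − €3,214,322.64 = €6,300,072.

€6,300,072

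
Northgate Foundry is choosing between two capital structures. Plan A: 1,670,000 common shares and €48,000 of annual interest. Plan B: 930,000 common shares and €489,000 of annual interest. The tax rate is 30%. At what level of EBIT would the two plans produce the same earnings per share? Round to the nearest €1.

€1,043,230

Set EPS_A = EPS_B: (EBIT − €48,000)(1 − 0.30) ÷ 1,670,000 = (EBIT − €489,000)(1 − 0.30) ÷ 930,000.
The (1 − t) factor cancels: (EBIT − 48,000) × 930,000 = (EBIT − 489,000) × 1,670,000.
Solving, EBIT = (489,000·1,670,000 − 48,000·930,000) / (1,670,000 − 930,000) = 771,990,000,000 / 740,000 = 1,043,229.73.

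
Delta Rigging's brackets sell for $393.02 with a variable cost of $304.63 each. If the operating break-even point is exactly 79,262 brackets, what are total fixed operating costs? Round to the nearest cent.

Each unit contributes $393.02 − $304.63 = $88.39.
Since BE = FC / CM, FC = 79,262 × $88.39 = $7,005,968.18.

$7,005,968.18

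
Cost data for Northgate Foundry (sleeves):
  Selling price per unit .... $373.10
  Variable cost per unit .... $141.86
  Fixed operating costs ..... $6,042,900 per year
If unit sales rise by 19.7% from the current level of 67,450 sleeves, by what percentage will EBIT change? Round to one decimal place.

Contribution at this volume is 67,450 × $231.24 = $15,597,138.00.
EBIT = $15,597,138.00 − $6,042,900 = $9,554,238.00.
So DOL = total CM / EBIT = $15,597,138.00 / $9,554,238.00 = 1.6325.
So EBIT moves 1.6325 × (+19.7%) = +32.2%.

+32.2%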